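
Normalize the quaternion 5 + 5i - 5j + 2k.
0.5625 + 0.5625i - 0.5625j + 0.225k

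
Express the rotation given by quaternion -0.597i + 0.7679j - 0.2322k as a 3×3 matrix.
[[-0.2872, -0.9169, 0.2772], [-0.9169, 0.1793, -0.3566], [0.2772, -0.3566, -0.8922]]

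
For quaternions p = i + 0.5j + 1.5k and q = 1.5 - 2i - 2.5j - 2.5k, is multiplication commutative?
No: pq = 7 + 4i + 0.25j + 0.75k ≠ 7 - i + 1.25j + 3.75k = qp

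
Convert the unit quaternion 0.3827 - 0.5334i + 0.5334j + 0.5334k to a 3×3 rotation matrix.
[[-0.1381, -0.9773, -0.1608], [-0.1608, -0.1381, 0.9773], [-0.9773, 0.1608, -0.1381]]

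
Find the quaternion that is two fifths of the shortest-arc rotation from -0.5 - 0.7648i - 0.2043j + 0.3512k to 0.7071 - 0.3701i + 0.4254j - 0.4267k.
-0.7185 - 0.3632i - 0.3628j + 0.4692k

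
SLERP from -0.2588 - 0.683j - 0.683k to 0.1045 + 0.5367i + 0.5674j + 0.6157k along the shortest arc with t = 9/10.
-0.1225 - 0.4884i - 0.5886j - 0.6325k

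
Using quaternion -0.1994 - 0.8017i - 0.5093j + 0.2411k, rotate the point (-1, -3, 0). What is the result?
(-3.103, 0.485, 0.367)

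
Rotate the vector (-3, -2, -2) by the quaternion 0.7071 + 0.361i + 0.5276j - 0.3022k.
(-3.454, 0.685, 2.144)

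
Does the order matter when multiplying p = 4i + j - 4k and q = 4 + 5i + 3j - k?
Yes: pq = -27 + 27i - 12j - 9k ≠ -27 + 5i + 20j - 23k = qp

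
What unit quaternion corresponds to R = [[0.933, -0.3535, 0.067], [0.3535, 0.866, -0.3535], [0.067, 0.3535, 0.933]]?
0.9659 + 0.183i + 0.183k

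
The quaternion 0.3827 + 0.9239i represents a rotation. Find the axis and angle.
axis = (1, 0, 0), θ = 3π/4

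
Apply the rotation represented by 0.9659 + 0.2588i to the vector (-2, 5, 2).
(-2, 3.33, 4.232)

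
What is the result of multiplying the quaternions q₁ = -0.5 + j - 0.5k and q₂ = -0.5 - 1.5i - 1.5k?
-0.5 - 0.75i + 0.25j + 2.5k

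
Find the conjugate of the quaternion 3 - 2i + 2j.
3 + 2i - 2j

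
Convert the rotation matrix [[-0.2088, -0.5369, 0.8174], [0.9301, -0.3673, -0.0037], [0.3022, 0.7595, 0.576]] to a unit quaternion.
0.5 + 0.3816i + 0.2576j + 0.7335k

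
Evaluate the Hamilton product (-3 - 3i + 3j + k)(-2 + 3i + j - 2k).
14 - 10i - 12j - 8k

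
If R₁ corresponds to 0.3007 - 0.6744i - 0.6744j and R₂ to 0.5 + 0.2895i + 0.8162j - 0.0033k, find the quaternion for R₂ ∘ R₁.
0.896 - 0.2524i - 0.0895j + 0.3542k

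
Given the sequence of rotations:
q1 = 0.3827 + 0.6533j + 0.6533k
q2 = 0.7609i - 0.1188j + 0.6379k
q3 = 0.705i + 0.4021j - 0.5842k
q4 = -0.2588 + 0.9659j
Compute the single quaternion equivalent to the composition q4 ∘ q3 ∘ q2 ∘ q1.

q2 · q1 = -0.3391 - 0.2032i - 0.5426j + 0.7412k
q3 · q2 · q1 = 0.7944 - 0.258i - 0.5402j - 0.1027k
q4 · q3 · q2 · q1 = 0.3162 - 0.0324i + 0.9071j + 0.2758k
0.3162 - 0.0324i + 0.9071j + 0.2758k


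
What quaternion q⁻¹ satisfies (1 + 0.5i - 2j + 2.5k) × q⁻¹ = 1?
0.087 - 0.0435i + 0.1739j - 0.2174k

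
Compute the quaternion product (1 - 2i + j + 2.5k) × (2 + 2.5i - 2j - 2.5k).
15.25 + i + 1.25j + 4k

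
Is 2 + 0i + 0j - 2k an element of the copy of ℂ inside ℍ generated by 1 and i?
No. The quaternion 2 - 2k has j-coefficient y = 0 and k-coefficient z = -2, not both zero, so it does not lie in the complex subalgebra spanned by 1 and i.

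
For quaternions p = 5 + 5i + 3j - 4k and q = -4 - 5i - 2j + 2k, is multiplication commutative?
No: pq = 19 - 47i - 12j + 31k ≠ 19 - 43i - 32j + 21k = qp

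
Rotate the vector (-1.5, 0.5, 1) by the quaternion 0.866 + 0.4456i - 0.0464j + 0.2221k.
(-1.441, -1.055, 0.557)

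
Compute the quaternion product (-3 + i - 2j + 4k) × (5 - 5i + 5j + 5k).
-20 - 10i - 50j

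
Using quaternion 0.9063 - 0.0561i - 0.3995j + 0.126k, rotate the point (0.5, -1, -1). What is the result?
(1.246, -0.826, -0.117)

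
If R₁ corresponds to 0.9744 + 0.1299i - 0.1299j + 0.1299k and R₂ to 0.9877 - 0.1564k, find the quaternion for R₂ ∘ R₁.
0.9827 + 0.108i - 0.1486j - 0.0241k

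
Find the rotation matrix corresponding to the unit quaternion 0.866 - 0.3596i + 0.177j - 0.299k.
[[0.7585, 0.3906, 0.5216], [-0.6452, 0.5626, 0.517], [-0.0915, -0.7287, 0.6787]]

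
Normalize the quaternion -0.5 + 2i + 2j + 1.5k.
-0.1543 + 0.6172i + 0.6172j + 0.4629k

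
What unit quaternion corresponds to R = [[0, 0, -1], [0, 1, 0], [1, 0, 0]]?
0.7071 - 0.7071j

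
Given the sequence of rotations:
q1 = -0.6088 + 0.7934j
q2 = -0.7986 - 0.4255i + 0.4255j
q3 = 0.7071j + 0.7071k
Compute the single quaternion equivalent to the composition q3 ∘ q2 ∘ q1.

q2 · q1 = 0.1486 + 0.259i - 0.8927j - 0.3376k
q3 · q2 · q1 = 0.8699 + 0.3925i + 0.2882j - 0.0781k
0.8699 + 0.3925i + 0.2882j - 0.0781k


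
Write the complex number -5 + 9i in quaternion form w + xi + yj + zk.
-5 + 9i + 0j + 0k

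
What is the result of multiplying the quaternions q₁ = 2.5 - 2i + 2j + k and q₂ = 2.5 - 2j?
10.25 - 3i + 6.5k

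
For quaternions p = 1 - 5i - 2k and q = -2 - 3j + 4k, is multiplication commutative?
No: pq = 6 + 4i + 17j + 23k ≠ 6 + 16i - 23j - 7k = qp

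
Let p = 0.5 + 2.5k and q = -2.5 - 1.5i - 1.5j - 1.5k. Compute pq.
2.5 + 3i - 4.5j - 7k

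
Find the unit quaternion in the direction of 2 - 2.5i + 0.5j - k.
0.5898 - 0.7372i + 0.1474j - 0.2949k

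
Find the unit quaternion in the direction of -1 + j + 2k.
-0.4082 + 0.4082j + 0.8165k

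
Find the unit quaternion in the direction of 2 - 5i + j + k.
0.3592 - 0.898i + 0.1796j + 0.1796k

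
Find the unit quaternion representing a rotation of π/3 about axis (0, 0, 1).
0.866 + 0.5k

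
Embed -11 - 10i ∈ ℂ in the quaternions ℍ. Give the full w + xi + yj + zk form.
-11 - 10i + 0j + 0k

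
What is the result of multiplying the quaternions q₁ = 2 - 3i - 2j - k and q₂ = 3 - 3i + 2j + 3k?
4 - 19i + 10j - 9k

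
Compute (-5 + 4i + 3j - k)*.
-5 - 4i - 3j + k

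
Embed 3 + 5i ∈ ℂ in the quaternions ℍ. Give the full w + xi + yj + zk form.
3 + 5i + 0j + 0k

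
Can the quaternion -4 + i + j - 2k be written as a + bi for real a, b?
No. The quaternion -4 + i + j - 2k has j-coefficient y = 1 and k-coefficient z = -2, not both zero, so it does not lie in the complex subalgebra spanned by 1 and i.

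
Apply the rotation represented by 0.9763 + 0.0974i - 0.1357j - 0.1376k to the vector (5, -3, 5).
(2.441, -5.069, 5.229)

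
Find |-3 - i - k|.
√11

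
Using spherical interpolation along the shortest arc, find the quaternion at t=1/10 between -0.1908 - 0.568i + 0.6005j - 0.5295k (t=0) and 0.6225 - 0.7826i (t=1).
-0.0998 - 0.6418i + 0.5703j - 0.5029k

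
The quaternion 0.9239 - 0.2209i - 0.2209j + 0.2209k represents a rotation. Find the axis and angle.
axis = (-√3/3, -√3/3, √3/3), θ = π/4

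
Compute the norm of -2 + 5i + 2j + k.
√34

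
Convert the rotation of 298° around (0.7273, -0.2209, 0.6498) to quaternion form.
-0.8572 + 0.3746i - 0.1138j + 0.3347k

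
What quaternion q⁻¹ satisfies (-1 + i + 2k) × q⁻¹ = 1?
-0.1667 - 0.1667i - 0.3333k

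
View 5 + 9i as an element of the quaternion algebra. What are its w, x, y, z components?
5 + 9i + 0j + 0k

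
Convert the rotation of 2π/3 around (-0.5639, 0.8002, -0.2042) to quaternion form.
0.5 - 0.4884i + 0.693j - 0.1768k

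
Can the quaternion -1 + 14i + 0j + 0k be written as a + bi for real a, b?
Yes. The quaternion -1 + 14i has j- and k-coefficients y = z = 0, so it lies in the complex subalgebra spanned by 1 and i.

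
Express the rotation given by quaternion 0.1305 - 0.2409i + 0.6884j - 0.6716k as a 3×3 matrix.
[[-0.8499, -0.1564, 0.5032], [-0.507, -0.0182, -0.8618], [0.1439, -0.9875, -0.0639]]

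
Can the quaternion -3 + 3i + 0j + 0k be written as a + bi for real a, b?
Yes. The quaternion -3 + 3i has j- and k-coefficients y = z = 0, so it lies in the complex subalgebra spanned by 1 and i.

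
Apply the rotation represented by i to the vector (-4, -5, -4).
(-4, 5, 4)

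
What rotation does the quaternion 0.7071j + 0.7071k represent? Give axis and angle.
axis = (0, √2/2, √2/2), θ = π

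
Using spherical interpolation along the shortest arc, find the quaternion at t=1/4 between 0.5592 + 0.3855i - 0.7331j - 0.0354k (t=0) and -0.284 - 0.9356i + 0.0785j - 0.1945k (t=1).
0.5329 + 0.5823i - 0.6133j + 0.028k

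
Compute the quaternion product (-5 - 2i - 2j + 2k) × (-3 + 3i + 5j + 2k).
27 - 23i - 9j - 20k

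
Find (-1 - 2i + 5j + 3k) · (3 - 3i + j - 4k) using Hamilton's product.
-2 - 26i - 3j + 26k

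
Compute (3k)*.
-3k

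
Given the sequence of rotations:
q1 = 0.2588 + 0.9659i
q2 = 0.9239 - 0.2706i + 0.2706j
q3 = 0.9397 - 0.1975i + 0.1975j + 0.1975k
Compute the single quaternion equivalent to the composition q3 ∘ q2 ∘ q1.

q2 · q1 = 0.5005 + 0.8224i + 0.07j - 0.2614k
q3 · q2 · q1 = 0.6705 + 0.6085i + 0.2754j - 0.323k
0.6705 + 0.6085i + 0.2754j - 0.323k


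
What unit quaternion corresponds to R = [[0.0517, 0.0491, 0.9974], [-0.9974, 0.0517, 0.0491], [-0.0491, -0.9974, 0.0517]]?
0.5374 - 0.4869i + 0.4869j - 0.4869k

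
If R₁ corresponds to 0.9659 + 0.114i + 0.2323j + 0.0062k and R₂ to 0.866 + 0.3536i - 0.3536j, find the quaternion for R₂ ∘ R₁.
0.8783 + 0.4381i - 0.1426j + 0.1278k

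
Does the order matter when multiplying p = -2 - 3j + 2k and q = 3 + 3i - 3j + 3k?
Yes: pq = -21 - 9i + 3j + 9k ≠ -21 - 3i - 9j - 9k = qp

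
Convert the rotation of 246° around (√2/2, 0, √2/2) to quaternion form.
-0.5446 + 0.593i + 0.593k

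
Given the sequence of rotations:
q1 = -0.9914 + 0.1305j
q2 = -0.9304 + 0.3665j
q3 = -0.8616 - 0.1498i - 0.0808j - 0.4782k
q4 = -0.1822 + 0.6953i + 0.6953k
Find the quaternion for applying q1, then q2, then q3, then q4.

q2 · q1 = 0.8746 - 0.4848j
q3 · q2 · q1 = -0.7927 - 0.3628i + 0.347j - 0.3456k
q4 · q3 · q2 · q1 = 0.637 - 0.7263i - 0.0752j - 0.2469k
0.637 - 0.7263i - 0.0752j - 0.2469k


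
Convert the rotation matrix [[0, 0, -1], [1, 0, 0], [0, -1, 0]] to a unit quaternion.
0.5 - 0.5i - 0.5j + 0.5k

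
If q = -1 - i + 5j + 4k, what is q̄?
-1 + i - 5j - 4k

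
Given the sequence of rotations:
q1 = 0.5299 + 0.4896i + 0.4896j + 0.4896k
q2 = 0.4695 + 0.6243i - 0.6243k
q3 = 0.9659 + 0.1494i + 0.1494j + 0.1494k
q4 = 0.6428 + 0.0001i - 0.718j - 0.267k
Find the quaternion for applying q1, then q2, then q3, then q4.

q2 · q1 = 0.2488 + 0.8663i - 0.3814j + 0.2047k
q3 · q2 · q1 = 0.1373 + 0.9615i - 0.2324j + 0.0485k
q4 · q3 · q2 · q1 = -0.0658 + 0.5212i - 0.5047j + 0.6849k
-0.0658 + 0.5212i - 0.5047j + 0.6849k


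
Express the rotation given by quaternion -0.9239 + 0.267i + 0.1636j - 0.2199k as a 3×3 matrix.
[[0.8498, -0.319, -0.4197], [0.4937, 0.7607, 0.4214], [0.1849, -0.5653, 0.8039]]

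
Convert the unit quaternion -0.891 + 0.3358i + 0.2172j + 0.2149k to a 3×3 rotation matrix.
[[0.8133, 0.5288, -0.2427], [-0.2371, 0.6821, 0.6917], [0.5314, -0.505, 0.6801]]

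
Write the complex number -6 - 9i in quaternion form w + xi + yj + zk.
-6 - 9i + 0j + 0k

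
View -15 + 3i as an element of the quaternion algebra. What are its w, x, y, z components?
-15 + 3i + 0j + 0k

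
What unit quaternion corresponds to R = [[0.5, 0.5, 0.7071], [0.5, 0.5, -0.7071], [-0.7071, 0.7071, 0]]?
0.7071 + 0.5i + 0.5j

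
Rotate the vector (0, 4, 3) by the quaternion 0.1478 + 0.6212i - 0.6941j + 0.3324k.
(-3.219, -1.906, -3.317)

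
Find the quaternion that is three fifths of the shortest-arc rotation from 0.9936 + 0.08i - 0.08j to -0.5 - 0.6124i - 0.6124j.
0.8069 + 0.4536i + 0.3784j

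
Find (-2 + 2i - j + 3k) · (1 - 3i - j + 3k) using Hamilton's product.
-6 + 8i - 14j - 8k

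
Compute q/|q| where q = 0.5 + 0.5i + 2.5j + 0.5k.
0.189 + 0.189i + 0.9449j + 0.189k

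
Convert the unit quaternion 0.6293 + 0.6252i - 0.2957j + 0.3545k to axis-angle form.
axis = (0.8045, -0.3805, 0.4561), θ = 102°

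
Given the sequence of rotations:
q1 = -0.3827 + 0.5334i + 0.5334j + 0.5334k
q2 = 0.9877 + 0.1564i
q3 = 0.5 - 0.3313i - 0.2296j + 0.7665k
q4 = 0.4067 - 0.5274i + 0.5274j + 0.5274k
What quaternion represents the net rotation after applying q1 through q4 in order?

q2 · q1 = -0.4614 + 0.467i + 0.4434j + 0.6103k
q3 · q2 · q1 = -0.442 - 0.0936i + 0.8878j - 0.0882k
q4 · q3 · q2 · q1 = -0.6508 - 0.3197i + 0.0321j - 0.6878k
-0.6508 - 0.3197i + 0.0321j - 0.6878k


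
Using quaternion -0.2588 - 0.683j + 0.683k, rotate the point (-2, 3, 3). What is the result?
(3.853, -1.891, -1.891)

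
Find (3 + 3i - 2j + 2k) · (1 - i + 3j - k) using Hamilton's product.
14 - 4i + 8j + 6k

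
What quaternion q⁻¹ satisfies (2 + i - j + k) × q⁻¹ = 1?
0.2857 - 0.1429i + 0.1429j - 0.1429k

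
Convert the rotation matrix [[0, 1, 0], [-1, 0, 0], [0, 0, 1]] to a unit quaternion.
0.7071 - 0.7071k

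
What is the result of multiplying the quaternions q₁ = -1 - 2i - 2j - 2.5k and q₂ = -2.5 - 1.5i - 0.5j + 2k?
3.5 + 1.25i + 13.25j + 2.25k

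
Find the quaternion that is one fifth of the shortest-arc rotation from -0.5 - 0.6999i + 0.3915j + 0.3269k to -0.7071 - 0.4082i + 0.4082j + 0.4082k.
-0.5479 - 0.648i + 0.3992j + 0.3471k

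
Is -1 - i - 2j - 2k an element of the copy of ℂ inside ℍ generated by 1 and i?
No. The quaternion -1 - i - 2j - 2k has j-coefficient y = -2 and k-coefficient z = -2, not both zero, so it does not lie in the complex subalgebra spanned by 1 and i.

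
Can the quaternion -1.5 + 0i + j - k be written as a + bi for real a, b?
No. The quaternion -1.5 + j - k has j-coefficient y = 1 and k-coefficient z = -1, not both zero, so it does not lie in the complex subalgebra spanned by 1 and i.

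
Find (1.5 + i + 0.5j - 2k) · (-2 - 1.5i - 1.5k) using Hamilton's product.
-4.5 - 5i + 3.5j + 2.5k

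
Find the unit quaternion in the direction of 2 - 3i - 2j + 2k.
0.4364 - 0.6547i - 0.4364j + 0.4364k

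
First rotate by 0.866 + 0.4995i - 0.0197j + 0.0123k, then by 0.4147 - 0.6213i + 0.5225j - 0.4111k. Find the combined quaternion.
0.6848 - 0.3326i + 0.2466j - 0.5997k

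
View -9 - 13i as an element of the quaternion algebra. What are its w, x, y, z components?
-9 - 13i + 0j + 0k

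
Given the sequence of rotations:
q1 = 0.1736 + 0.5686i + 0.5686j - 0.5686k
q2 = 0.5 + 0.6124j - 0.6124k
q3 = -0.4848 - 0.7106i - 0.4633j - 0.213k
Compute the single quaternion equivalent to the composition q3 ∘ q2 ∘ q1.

q2 · q1 = -0.6096 + 0.2843i + 0.0424j - 0.7388k
q3 · q2 · q1 = 0.3598 + 0.6467i - 0.3237j + 0.5896k
0.3598 + 0.6467i - 0.3237j + 0.5896k


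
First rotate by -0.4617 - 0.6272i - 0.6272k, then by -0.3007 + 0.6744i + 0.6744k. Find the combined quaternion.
0.9848 - 0.1228i - 0.1228k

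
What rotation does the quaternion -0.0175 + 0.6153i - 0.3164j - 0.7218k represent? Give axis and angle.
axis = (0.6154, -0.3164, -0.7219), θ = 182°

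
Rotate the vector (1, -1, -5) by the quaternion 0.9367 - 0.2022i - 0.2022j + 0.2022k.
(3.436, -1.861, -3.425)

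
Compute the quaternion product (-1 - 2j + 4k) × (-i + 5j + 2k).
2 - 23i - 9j - 4k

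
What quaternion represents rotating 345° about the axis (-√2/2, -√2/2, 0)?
-0.9914 - 0.0923i - 0.0923j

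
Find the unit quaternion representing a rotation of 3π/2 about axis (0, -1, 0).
-0.7071 - 0.7071j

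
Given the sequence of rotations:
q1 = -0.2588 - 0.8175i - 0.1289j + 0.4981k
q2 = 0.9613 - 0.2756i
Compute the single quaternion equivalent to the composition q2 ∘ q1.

q2 · q1 = -0.4741 - 0.7145i + 0.0134j + 0.5143k
-0.4741 - 0.7145i + 0.0134j + 0.5143k


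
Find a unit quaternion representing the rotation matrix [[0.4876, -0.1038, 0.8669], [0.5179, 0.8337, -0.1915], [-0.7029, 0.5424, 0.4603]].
0.8339 + 0.22i + 0.4706j + 0.1864k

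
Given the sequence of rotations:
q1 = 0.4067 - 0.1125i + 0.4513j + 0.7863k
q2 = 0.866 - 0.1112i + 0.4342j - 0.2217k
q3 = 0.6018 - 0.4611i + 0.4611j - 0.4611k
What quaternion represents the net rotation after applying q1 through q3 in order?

q2 · q1 = 0.3181 + 0.2988i + 0.6798j + 0.5894k
q3 · q2 · q1 = 0.2875 + 0.6184i + 0.6898j - 0.2432k
0.2875 + 0.6184i + 0.6898j - 0.2432k


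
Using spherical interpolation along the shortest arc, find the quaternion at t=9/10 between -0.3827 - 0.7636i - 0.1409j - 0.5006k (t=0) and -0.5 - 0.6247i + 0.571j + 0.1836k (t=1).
-0.5135 - 0.6761i + 0.5166j + 0.111k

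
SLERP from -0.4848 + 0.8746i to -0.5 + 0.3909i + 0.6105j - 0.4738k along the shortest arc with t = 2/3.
-0.549 + 0.6187i + 0.4439j - 0.3445k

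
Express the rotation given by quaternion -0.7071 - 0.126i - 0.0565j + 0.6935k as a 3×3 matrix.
[[0.0317, 0.995, -0.0949], [-0.9665, 0.0064, -0.2566], [-0.2547, 0.0998, 0.9619]]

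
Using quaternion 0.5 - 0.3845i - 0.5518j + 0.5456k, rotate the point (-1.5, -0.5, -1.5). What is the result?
(1.824, -1.183, 0.152)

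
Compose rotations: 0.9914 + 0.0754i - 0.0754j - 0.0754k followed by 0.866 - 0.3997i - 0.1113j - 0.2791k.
0.8593 - 0.3436i - 0.2268j - 0.3035k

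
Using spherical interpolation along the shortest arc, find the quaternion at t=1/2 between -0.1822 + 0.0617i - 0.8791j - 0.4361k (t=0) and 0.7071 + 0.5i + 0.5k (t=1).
-0.5482 - 0.2702i - 0.5419j - 0.577k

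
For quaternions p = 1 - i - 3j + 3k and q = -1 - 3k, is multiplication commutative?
No: pq = 8 + 10i - 6k ≠ 8 - 8i + 6j - 6k = qp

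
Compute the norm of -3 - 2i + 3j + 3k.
√31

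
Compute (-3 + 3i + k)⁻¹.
-0.1579 - 0.1579i - 0.0526k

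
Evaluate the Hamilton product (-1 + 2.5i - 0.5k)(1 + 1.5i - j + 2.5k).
-3.5 + 0.5i - 6j - 5.5k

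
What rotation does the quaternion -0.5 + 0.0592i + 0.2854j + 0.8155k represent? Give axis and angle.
axis = (0.0684, 0.3296, 0.9417), θ = 4π/3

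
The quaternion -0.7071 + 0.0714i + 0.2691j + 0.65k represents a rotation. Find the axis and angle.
axis = (0.101, 0.3806, 0.9192), θ = 3π/2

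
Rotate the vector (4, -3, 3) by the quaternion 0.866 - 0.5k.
(-0.598, -4.964, 3)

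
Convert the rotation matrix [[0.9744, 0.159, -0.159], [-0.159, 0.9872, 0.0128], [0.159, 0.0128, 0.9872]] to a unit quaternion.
0.9936 - 0.08j - 0.08k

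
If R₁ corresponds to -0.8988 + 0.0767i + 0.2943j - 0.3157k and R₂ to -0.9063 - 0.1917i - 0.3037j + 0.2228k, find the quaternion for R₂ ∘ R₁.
0.989 + 0.1331i - 0.0372j + 0.0527k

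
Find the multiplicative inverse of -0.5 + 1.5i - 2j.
-0.0769 - 0.2308i + 0.3077j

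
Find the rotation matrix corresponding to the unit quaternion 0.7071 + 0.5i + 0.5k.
[[0.5, -0.7071, 0.5], [0.7071, 0, -0.7071], [0.5, 0.7071, 0.5]]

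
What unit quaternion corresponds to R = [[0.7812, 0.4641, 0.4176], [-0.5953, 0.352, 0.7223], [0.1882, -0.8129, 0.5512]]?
0.8192 - 0.4685i + 0.07j - 0.3233k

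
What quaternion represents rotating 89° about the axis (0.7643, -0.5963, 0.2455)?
0.7133 + 0.5357i - 0.418j + 0.1721k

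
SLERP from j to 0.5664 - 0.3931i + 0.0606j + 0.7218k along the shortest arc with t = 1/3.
0.2737 - 0.19i + 0.876j + 0.3488k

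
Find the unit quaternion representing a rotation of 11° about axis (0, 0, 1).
0.9954 + 0.0958k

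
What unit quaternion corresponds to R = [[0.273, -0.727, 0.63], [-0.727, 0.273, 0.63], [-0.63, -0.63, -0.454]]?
0.5225 - 0.6029i + 0.6029j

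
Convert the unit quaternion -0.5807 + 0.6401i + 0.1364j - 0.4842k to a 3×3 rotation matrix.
[[0.4939, -0.3877, -0.7783], [0.737, -0.2884, 0.6113], [-0.4615, -0.8755, 0.1433]]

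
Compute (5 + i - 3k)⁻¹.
0.1429 - 0.0286i + 0.0857k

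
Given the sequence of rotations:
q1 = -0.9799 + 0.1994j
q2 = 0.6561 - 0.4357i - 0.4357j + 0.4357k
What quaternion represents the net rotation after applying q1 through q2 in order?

q2 · q1 = -0.556 + 0.3401i + 0.5578j - 0.5138k
-0.556 + 0.3401i + 0.5578j - 0.5138k


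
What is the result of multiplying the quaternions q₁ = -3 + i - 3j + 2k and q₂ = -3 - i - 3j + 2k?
-3 + 14j - 18k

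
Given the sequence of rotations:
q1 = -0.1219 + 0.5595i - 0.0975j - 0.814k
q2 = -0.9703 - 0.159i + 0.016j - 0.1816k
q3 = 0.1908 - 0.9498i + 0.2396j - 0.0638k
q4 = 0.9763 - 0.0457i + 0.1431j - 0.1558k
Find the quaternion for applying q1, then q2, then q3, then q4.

q2 · q1 = 0.061 - 0.5542i - 0.1384j + 0.8185k
q3 · q2 · q1 = -0.4294 + 0.0236i + 0.801j + 0.4165k
q4 · q3 · q2 · q1 = -0.4679 + 0.2271i + 0.7359j + 0.4335k
-0.4679 + 0.2271i + 0.7359j + 0.4335k


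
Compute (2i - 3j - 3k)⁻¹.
-0.0909i + 0.1364j + 0.1364k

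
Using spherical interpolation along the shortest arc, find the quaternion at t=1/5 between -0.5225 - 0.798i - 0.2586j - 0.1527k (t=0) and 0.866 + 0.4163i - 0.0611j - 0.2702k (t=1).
-0.6232 - 0.7528i - 0.2009j - 0.0672k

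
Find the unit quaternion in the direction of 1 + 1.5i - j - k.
0.4364 + 0.6547i - 0.4364j - 0.4364k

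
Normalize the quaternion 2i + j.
0.8944i + 0.4472j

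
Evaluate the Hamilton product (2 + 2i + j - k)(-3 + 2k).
-4 - 4i - 7j + 7k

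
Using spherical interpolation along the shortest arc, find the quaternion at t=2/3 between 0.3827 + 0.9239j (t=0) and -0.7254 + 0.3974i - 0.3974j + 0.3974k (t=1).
0.6633 - 0.2849i + 0.6306j - 0.2849k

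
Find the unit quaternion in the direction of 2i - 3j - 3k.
0.4264i - 0.6396j - 0.6396k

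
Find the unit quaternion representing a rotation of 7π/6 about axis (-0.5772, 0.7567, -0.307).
-0.2588 - 0.5575i + 0.7309j - 0.2965k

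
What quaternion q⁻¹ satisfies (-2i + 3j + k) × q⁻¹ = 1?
0.1429i - 0.2143j - 0.0714k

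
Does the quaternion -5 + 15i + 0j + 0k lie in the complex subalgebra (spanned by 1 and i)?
Yes. The quaternion -5 + 15i has j- and k-coefficients y = z = 0, so it lies in the complex subalgebra spanned by 1 and i.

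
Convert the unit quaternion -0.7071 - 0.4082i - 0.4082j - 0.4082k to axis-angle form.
axis = (-√3/3, -√3/3, -√3/3), θ = 3π/2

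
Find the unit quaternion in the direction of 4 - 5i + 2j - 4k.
0.5121 - 0.6402i + 0.2561j - 0.5121k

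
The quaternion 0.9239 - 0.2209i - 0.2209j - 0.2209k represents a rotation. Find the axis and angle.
axis = (-√3/3, -√3/3, -√3/3), θ = π/4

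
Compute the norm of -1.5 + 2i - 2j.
3.202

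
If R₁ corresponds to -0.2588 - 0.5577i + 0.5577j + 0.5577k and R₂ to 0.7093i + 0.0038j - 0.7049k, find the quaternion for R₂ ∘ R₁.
0.7866 + 0.2117i - 0.0034j + 0.5801k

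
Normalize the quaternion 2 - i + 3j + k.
0.5164 - 0.2582i + 0.7746j + 0.2582k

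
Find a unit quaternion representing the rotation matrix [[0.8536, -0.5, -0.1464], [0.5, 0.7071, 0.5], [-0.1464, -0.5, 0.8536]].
0.9239 - 0.2706i + 0.2706k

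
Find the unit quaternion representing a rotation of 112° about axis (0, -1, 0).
0.5592 - 0.829j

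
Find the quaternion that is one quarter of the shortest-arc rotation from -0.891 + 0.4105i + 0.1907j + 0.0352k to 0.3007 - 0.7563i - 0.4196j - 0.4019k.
-0.7883 + 0.5358i + 0.268j + 0.1401k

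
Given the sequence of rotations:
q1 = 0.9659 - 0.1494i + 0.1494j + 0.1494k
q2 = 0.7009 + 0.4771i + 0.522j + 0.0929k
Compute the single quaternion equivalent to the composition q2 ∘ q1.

q2 · q1 = 0.6564 + 0.4202i + 0.5238j + 0.3437k
0.6564 + 0.4202i + 0.5238j + 0.3437k


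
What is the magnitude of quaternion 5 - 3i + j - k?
6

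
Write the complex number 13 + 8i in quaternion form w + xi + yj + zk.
13 + 8i + 0j + 0k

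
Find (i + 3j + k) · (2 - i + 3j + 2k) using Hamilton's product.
-10 + 5i + 3j + 8k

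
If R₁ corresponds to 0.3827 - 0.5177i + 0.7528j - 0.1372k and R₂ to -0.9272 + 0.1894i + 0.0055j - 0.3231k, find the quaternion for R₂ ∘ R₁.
-0.3053 + 0.795i - 0.5026j + 0.149k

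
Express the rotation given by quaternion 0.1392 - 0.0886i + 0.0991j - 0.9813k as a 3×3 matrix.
[[-0.9455, 0.2556, 0.2015], [-0.2908, -0.9416, -0.1698], [0.1463, -0.2192, 0.9647]]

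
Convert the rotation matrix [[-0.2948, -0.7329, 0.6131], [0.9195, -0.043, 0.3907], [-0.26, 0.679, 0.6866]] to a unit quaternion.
0.5807 + 0.1241i + 0.3759j + 0.7114k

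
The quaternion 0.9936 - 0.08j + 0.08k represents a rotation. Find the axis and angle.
axis = (0, -√2/2, √2/2), θ = 13°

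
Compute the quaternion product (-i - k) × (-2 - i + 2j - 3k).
-4 + 4i - 2j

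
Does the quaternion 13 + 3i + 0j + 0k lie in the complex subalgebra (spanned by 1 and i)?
Yes. The quaternion 13 + 3i has j- and k-coefficients y = z = 0, so it lies in the complex subalgebra spanned by 1 and i.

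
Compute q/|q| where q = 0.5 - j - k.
0.3333 - 0.6667j - 0.6667k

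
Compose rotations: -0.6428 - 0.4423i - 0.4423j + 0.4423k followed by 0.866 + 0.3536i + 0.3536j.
-0.2439 - 0.4539i - 0.7667j + 0.383k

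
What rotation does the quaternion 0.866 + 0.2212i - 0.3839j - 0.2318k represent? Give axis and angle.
axis = (0.4424, -0.7677, -0.4636), θ = π/3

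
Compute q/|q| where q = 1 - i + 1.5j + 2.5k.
0.3086 - 0.3086i + 0.4629j + 0.7715k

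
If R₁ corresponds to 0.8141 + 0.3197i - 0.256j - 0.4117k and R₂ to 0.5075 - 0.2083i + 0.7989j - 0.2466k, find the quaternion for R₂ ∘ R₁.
0.5827 - 0.3994i + 0.3559j - 0.6118k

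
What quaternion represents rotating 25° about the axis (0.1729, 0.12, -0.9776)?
0.9763 + 0.0374i + 0.026j - 0.2116k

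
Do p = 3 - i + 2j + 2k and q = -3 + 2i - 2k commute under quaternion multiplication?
No: pq = -3 + 5i - 4j - 16k ≠ -3 + 13i - 8j - 8k = qp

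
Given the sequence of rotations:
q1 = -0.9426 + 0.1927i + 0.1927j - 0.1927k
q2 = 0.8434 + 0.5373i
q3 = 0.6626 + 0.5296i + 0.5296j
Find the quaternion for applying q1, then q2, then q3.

q2 · q1 = -0.8985 - 0.3439i + 0.2661j - 0.059k
q3 · q2 · q1 = -0.5541 - 0.735i - 0.2683j + 0.284k
-0.5541 - 0.735i - 0.2683j + 0.284k


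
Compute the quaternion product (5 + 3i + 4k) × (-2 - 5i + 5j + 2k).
-3 - 51i - j + 17k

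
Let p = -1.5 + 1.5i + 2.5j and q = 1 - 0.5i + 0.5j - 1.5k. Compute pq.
-2 - 1.5i + 4j + 4.25k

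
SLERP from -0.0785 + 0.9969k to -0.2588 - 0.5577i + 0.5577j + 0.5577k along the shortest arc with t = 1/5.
-0.1268 - 0.1298i + 0.1298j + 0.9748k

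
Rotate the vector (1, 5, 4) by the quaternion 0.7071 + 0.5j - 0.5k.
(6.364, -0.207, -1.207)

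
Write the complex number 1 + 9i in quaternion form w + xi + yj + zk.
1 + 9i + 0j + 0k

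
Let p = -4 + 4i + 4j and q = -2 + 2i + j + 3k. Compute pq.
-4 - 4i - 24j - 16k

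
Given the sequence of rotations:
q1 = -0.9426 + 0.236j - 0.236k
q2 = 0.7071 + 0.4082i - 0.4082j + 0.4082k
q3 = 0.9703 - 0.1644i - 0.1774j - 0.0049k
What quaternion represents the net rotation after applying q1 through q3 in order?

q2 · q1 = -0.4738 - 0.3848i + 0.648j - 0.4553k
q3 · q2 · q1 = -0.4103 - 0.2115i + 0.6398j - 0.6143k
-0.4103 - 0.2115i + 0.6398j - 0.6143k


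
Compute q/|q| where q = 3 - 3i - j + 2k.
0.6255 - 0.6255i - 0.2085j + 0.417k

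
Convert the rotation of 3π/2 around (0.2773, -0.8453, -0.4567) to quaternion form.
-0.7071 + 0.1961i - 0.5977j - 0.3229k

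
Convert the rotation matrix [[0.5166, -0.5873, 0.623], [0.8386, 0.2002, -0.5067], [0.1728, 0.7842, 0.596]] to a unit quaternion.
0.7604 + 0.4244i + 0.148j + 0.4688k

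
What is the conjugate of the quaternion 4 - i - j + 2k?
4 + i + j - 2k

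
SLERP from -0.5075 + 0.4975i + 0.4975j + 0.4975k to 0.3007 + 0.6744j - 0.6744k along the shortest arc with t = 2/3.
-0.4803 + 0.2291i - 0.324j + 0.7822k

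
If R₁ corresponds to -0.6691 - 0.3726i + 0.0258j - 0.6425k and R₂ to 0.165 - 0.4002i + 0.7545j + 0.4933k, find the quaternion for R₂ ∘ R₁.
0.038 - 0.2912i - 0.9415j - 0.1653k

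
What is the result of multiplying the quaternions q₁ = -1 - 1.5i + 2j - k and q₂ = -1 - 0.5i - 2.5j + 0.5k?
5.75 + 0.5i + 1.75j + 5.25k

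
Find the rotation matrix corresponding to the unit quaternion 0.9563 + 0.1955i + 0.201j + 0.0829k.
[[0.9055, -0.08, 0.4168], [0.2371, 0.9098, -0.3406], [-0.352, 0.4072, 0.8428]]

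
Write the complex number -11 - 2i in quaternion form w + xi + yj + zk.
-11 - 2i + 0j + 0k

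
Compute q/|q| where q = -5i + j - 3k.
-0.8452i + 0.169j - 0.5071k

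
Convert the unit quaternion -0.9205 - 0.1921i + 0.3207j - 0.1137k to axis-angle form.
axis = (-0.4916, 0.8207, -0.291), θ = 314°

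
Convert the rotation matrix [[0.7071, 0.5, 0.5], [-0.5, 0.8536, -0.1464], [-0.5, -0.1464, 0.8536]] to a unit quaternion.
0.9239 + 0.2706j - 0.2706k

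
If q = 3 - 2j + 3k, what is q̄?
3 + 2j - 3k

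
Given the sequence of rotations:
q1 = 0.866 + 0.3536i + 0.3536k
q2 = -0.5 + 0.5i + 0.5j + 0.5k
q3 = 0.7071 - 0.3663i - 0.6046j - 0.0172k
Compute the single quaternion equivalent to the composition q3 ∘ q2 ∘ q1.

q2 · q1 = -0.7866 + 0.433i + 0.433j + 0.0794k
q3 · q2 · q1 = -0.1344 + 0.5537i + 0.8034j + 0.1729k
-0.1344 + 0.5537i + 0.8034j + 0.1729k


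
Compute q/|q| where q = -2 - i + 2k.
-0.6667 - 0.3333i + 0.6667k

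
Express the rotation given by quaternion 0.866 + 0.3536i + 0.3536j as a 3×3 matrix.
[[0.7499, 0.2501, 0.6124], [0.2501, 0.7499, -0.6124], [-0.6124, 0.6124, 0.4999]]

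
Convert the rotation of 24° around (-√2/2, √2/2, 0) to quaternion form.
0.9781 - 0.147i + 0.147j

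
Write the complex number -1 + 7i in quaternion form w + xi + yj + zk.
-1 + 7i + 0j + 0k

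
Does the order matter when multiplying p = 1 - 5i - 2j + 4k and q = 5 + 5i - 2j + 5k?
Yes: pq = 6 - 22i + 33j + 45k ≠ 6 - 18i - 57j + 5k = qp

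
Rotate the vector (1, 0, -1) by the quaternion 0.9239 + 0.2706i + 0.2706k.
(0.707, 1, -0.707)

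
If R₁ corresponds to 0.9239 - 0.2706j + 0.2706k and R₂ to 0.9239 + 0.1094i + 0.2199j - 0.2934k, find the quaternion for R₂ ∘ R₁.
0.9925 + 0.0812i - 0.0764j - 0.0507k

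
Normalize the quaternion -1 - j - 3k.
-0.3015 - 0.3015j - 0.9045k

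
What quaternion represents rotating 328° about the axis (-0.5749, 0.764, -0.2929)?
-0.9613 - 0.1585i + 0.2106j - 0.0807k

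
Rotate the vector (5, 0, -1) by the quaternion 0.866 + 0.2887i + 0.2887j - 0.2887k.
(3, -1, -4)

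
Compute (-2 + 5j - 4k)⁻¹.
-0.0444 - 0.1111j + 0.0889k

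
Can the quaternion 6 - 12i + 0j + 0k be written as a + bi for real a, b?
Yes. The quaternion 6 - 12i has j- and k-coefficients y = z = 0, so it lies in the complex subalgebra spanned by 1 and i.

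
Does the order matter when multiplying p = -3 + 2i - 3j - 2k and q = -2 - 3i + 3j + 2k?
Yes: pq = 25 + 5i - j - 5k ≠ 25 + 5i - 5j + k = qp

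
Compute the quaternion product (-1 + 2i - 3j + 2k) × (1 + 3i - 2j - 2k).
-9 + 9i + 9j + 9k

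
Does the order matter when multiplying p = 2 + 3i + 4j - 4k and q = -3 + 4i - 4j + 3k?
Yes: pq = 10 - 5i - 45j - 10k ≠ 10 + 3i + 5j + 46k = qp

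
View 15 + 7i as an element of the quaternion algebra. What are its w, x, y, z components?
15 + 7i + 0j + 0k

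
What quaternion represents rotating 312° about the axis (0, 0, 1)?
-0.9135 + 0.4067k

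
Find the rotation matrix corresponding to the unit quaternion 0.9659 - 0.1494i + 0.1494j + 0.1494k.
[[0.9107, -0.3333, 0.244], [0.244, 0.9107, 0.3333], [-0.3333, -0.244, 0.9107]]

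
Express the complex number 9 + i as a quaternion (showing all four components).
9 + i + 0j + 0k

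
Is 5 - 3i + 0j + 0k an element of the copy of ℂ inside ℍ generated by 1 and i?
Yes. The quaternion 5 - 3i has j- and k-coefficients y = z = 0, so it lies in the complex subalgebra spanned by 1 and i.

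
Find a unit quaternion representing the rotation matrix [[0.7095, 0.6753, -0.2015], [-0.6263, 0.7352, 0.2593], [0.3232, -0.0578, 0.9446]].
0.9205 - 0.0861i - 0.1425j - 0.3535k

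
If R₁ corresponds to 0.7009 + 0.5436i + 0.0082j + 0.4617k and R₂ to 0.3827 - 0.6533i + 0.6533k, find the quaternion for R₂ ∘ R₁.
0.3217 - 0.2552i + 0.6599j + 0.6292k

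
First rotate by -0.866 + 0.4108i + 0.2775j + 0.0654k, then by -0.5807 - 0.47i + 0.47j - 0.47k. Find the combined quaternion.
0.5963 + 0.3296i - 0.7305j + 0.0455k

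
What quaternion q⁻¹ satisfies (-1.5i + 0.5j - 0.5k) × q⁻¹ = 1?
0.5455i - 0.1818j + 0.1818k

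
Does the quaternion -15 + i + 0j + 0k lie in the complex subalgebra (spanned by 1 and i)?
Yes. The quaternion -15 + i has j- and k-coefficients y = z = 0, so it lies in the complex subalgebra spanned by 1 and i.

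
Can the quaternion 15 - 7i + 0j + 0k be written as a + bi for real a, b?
Yes. The quaternion 15 - 7i has j- and k-coefficients y = z = 0, so it lies in the complex subalgebra spanned by 1 and i.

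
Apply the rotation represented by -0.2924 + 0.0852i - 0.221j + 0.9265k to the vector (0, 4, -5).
(0.581, -1.127, -6.276)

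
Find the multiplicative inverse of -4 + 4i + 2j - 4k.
-0.0769 - 0.0769i - 0.0385j + 0.0769k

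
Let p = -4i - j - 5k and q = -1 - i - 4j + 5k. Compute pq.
17 - 21i + 26j + 20k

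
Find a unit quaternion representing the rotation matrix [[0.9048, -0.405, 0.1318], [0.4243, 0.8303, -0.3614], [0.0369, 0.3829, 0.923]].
0.9563 + 0.1946i + 0.0248j + 0.2168k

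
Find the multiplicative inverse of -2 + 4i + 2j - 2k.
-0.0714 - 0.1429i - 0.0714j + 0.0714k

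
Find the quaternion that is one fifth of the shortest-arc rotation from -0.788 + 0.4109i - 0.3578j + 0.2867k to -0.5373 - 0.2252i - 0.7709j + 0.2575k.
-0.7776 + 0.2926i - 0.4708j + 0.2968k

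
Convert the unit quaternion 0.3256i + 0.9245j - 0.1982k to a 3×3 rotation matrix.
[[-0.788, 0.602, -0.1291], [0.602, 0.7094, -0.3665], [-0.1291, -0.3665, -0.9214]]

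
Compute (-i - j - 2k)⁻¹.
0.1667i + 0.1667j + 0.3333k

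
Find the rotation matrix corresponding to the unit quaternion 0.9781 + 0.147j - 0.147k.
[[0.9136, 0.2876, 0.2876], [-0.2876, 0.9568, -0.0432], [-0.2876, -0.0432, 0.9568]]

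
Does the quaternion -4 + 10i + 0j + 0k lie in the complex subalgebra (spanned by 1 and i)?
Yes. The quaternion -4 + 10i has j- and k-coefficients y = z = 0, so it lies in the complex subalgebra spanned by 1 and i.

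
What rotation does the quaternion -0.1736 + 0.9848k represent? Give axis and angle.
axis = (0, 0, 1), θ = 200°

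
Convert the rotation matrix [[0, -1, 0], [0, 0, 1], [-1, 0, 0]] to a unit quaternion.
0.5 - 0.5i + 0.5j + 0.5k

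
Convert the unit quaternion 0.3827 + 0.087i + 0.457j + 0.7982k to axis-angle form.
axis = (0.0942, 0.4947, 0.864), θ = 3π/4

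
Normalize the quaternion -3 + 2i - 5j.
-0.4867 + 0.3244i - 0.8111j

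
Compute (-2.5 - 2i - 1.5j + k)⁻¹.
-0.1852 + 0.1481i + 0.1111j - 0.0741k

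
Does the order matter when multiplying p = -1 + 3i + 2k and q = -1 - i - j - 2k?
Yes: pq = 8 + 5j - 3k ≠ 8 - 4i - 3j + 3k = qp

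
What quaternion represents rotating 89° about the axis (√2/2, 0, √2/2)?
0.7133 + 0.4956i + 0.4956k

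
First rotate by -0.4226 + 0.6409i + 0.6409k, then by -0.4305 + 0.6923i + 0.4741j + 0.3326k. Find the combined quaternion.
-0.4749 - 0.2646i - 0.4309j - 0.7203k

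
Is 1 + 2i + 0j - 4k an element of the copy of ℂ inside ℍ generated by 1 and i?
No. The quaternion 1 + 2i - 4k has j-coefficient y = 0 and k-coefficient z = -4, not both zero, so it does not lie in the complex subalgebra spanned by 1 and i.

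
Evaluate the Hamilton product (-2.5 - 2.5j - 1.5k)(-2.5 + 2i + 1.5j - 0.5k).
9.25 - 1.5i - 0.5j + 10k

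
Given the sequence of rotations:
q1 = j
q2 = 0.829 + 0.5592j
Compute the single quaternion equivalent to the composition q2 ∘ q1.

q2 · q1 = -0.5592 + 0.829j
-0.5592 + 0.829j


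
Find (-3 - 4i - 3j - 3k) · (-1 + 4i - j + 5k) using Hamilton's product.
31 - 26i + 14j + 4k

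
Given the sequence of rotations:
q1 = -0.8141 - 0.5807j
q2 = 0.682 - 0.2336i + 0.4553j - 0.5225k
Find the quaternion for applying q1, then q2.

q2 · q1 = -0.2908 - 0.1132i - 0.7667j + 0.561k
-0.2908 - 0.1132i - 0.7667j + 0.561k


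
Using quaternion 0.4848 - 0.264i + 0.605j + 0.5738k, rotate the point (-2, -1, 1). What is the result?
(1.941, 0.274, 1.469)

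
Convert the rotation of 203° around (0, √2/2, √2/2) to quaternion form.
-0.1994 + 0.6929j + 0.6929k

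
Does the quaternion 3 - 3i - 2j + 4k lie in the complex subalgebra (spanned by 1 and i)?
No. The quaternion 3 - 3i - 2j + 4k has j-coefficient y = -2 and k-coefficient z = 4, not both zero, so it does not lie in the complex subalgebra spanned by 1 and i.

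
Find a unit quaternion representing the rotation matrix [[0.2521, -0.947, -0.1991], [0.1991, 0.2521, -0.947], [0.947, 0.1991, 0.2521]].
0.6626 + 0.4324i - 0.4324j + 0.4324k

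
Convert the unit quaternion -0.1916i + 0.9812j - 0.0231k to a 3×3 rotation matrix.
[[-0.9266, -0.376, 0.0089], [-0.376, 0.9255, -0.0453], [0.0089, -0.0453, -0.9989]]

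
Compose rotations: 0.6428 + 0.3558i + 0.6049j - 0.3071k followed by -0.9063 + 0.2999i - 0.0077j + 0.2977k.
-0.5932 - 0.3074i - 0.3551j + 0.6538k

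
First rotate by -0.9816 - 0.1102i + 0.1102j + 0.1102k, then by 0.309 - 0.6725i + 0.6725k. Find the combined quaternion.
-0.4515 + 0.552i + 0.0341j - 0.7002k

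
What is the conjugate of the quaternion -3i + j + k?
3i - j - k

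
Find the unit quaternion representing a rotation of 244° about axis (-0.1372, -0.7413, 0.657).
-0.5299 - 0.1164i - 0.6287j + 0.5572k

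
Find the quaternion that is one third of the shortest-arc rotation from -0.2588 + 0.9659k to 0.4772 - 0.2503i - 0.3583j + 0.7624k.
-0.0063 - 0.0947i - 0.1356j + 0.9862k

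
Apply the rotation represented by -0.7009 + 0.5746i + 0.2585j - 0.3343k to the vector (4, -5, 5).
(-0.304, 5.645, 5.834)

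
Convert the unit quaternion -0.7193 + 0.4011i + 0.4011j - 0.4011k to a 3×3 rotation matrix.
[[0.3565, -0.2553, -0.8988], [0.8988, 0.3565, 0.2553], [0.2553, -0.8988, 0.3565]]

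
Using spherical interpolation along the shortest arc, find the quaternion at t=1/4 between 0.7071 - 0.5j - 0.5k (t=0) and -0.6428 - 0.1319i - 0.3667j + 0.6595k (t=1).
0.7508 + 0.0379i - 0.2951j - 0.5897k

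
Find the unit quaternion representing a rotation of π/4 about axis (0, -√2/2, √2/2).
0.9239 - 0.2706j + 0.2706k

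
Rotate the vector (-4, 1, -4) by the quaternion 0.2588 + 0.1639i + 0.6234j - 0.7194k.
(3.479, 4.51, 0.746)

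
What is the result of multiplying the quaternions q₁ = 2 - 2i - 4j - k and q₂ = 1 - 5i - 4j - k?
-25 - 12i - 9j - 15k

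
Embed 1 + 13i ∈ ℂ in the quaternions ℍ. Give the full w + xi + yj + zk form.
1 + 13i + 0j + 0k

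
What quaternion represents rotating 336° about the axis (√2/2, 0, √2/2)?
-0.9781 + 0.147i + 0.147k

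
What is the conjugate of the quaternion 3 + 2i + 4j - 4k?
3 - 2i - 4j + 4k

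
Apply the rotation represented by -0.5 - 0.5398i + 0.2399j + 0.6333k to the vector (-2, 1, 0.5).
(-0.253, 1.282, 1.882)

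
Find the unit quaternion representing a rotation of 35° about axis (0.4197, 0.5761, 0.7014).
0.9537 + 0.1262i + 0.1732j + 0.2109k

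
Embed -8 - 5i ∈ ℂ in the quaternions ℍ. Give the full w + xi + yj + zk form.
-8 - 5i + 0j + 0k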